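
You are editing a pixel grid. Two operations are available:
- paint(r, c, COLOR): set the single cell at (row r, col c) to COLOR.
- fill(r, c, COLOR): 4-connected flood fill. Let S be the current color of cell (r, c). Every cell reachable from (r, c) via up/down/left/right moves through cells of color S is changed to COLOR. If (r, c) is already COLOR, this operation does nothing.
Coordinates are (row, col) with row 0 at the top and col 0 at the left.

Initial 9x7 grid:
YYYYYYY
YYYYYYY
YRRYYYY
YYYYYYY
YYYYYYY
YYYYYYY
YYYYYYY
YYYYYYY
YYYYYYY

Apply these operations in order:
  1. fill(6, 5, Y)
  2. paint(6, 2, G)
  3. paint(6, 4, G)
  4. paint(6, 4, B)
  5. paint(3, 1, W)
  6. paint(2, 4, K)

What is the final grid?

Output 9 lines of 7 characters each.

Answer: YYYYYYY
YYYYYYY
YRRYKYY
YWYYYYY
YYYYYYY
YYYYYYY
YYGYBYY
YYYYYYY
YYYYYYY

Derivation:
After op 1 fill(6,5,Y) [0 cells changed]:
YYYYYYY
YYYYYYY
YRRYYYY
YYYYYYY
YYYYYYY
YYYYYYY
YYYYYYY
YYYYYYY
YYYYYYY
After op 2 paint(6,2,G):
YYYYYYY
YYYYYYY
YRRYYYY
YYYYYYY
YYYYYYY
YYYYYYY
YYGYYYY
YYYYYYY
YYYYYYY
After op 3 paint(6,4,G):
YYYYYYY
YYYYYYY
YRRYYYY
YYYYYYY
YYYYYYY
YYYYYYY
YYGYGYY
YYYYYYY
YYYYYYY
After op 4 paint(6,4,B):
YYYYYYY
YYYYYYY
YRRYYYY
YYYYYYY
YYYYYYY
YYYYYYY
YYGYBYY
YYYYYYY
YYYYYYY
After op 5 paint(3,1,W):
YYYYYYY
YYYYYYY
YRRYYYY
YWYYYYY
YYYYYYY
YYYYYYY
YYGYBYY
YYYYYYY
YYYYYYY
After op 6 paint(2,4,K):
YYYYYYY
YYYYYYY
YRRYKYY
YWYYYYY
YYYYYYY
YYYYYYY
YYGYBYY
YYYYYYY
YYYYYYY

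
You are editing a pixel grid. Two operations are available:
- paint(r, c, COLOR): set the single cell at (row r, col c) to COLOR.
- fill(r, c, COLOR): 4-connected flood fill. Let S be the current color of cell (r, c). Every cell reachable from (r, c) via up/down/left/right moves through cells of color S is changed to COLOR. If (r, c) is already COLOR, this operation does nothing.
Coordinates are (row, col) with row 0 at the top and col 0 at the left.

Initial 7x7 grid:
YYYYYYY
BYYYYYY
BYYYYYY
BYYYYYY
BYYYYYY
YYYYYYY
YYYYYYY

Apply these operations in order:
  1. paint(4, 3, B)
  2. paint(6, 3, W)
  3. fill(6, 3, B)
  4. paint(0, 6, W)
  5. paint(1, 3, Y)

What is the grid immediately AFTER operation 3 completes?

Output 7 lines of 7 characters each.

After op 1 paint(4,3,B):
YYYYYYY
BYYYYYY
BYYYYYY
BYYYYYY
BYYBYYY
YYYYYYY
YYYYYYY
After op 2 paint(6,3,W):
YYYYYYY
BYYYYYY
BYYYYYY
BYYYYYY
BYYBYYY
YYYYYYY
YYYWYYY
After op 3 fill(6,3,B) [1 cells changed]:
YYYYYYY
BYYYYYY
BYYYYYY
BYYYYYY
BYYBYYY
YYYYYYY
YYYBYYY

Answer: YYYYYYY
BYYYYYY
BYYYYYY
BYYYYYY
BYYBYYY
YYYYYYY
YYYBYYY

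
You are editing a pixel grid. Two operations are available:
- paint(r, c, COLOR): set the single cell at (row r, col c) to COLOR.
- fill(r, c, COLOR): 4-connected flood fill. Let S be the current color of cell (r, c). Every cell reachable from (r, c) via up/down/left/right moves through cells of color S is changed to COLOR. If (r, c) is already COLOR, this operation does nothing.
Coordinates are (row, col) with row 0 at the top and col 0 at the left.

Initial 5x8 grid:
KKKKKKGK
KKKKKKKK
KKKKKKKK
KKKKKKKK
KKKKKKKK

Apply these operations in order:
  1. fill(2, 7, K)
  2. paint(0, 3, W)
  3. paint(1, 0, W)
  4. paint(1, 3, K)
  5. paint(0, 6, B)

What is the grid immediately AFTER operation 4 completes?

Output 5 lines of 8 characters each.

After op 1 fill(2,7,K) [0 cells changed]:
KKKKKKGK
KKKKKKKK
KKKKKKKK
KKKKKKKK
KKKKKKKK
After op 2 paint(0,3,W):
KKKWKKGK
KKKKKKKK
KKKKKKKK
KKKKKKKK
KKKKKKKK
After op 3 paint(1,0,W):
KKKWKKGK
WKKKKKKK
KKKKKKKK
KKKKKKKK
KKKKKKKK
After op 4 paint(1,3,K):
KKKWKKGK
WKKKKKKK
KKKKKKKK
KKKKKKKK
KKKKKKKK

Answer: KKKWKKGK
WKKKKKKK
KKKKKKKK
KKKKKKKK
KKKKKKKK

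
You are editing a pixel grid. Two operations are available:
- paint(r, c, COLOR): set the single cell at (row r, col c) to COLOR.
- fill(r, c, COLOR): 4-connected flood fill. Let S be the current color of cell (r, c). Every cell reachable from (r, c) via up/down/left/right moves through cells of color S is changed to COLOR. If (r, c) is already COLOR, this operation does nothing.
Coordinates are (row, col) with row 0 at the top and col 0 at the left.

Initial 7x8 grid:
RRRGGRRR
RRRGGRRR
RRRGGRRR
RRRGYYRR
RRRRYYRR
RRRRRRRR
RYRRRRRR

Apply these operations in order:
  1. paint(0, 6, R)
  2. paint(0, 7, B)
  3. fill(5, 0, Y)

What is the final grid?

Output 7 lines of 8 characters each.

Answer: YYYGGYYB
YYYGGYYY
YYYGGYYY
YYYGYYYY
YYYYYYYY
YYYYYYYY
YYYYYYYY

Derivation:
After op 1 paint(0,6,R):
RRRGGRRR
RRRGGRRR
RRRGGRRR
RRRGYYRR
RRRRYYRR
RRRRRRRR
RYRRRRRR
After op 2 paint(0,7,B):
RRRGGRRB
RRRGGRRR
RRRGGRRR
RRRGYYRR
RRRRYYRR
RRRRRRRR
RYRRRRRR
After op 3 fill(5,0,Y) [43 cells changed]:
YYYGGYYB
YYYGGYYY
YYYGGYYY
YYYGYYYY
YYYYYYYY
YYYYYYYY
YYYYYYYY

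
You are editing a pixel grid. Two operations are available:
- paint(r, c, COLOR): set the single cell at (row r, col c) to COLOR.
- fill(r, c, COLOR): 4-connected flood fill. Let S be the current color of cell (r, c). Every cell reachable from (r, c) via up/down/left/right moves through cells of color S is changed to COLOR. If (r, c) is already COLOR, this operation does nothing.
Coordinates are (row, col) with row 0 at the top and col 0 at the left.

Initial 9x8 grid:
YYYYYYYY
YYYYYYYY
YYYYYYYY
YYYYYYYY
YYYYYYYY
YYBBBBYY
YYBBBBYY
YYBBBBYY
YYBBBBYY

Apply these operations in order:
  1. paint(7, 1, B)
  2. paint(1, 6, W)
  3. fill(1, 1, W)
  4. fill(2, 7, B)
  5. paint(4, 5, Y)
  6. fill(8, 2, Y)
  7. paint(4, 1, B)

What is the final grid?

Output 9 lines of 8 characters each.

After op 1 paint(7,1,B):
YYYYYYYY
YYYYYYYY
YYYYYYYY
YYYYYYYY
YYYYYYYY
YYBBBBYY
YYBBBBYY
YBBBBBYY
YYBBBBYY
After op 2 paint(1,6,W):
YYYYYYYY
YYYYYYWY
YYYYYYYY
YYYYYYYY
YYYYYYYY
YYBBBBYY
YYBBBBYY
YBBBBBYY
YYBBBBYY
After op 3 fill(1,1,W) [54 cells changed]:
WWWWWWWW
WWWWWWWW
WWWWWWWW
WWWWWWWW
WWWWWWWW
WWBBBBWW
WWBBBBWW
WBBBBBWW
WWBBBBWW
After op 4 fill(2,7,B) [55 cells changed]:
BBBBBBBB
BBBBBBBB
BBBBBBBB
BBBBBBBB
BBBBBBBB
BBBBBBBB
BBBBBBBB
BBBBBBBB
BBBBBBBB
After op 5 paint(4,5,Y):
BBBBBBBB
BBBBBBBB
BBBBBBBB
BBBBBBBB
BBBBBYBB
BBBBBBBB
BBBBBBBB
BBBBBBBB
BBBBBBBB
After op 6 fill(8,2,Y) [71 cells changed]:
YYYYYYYY
YYYYYYYY
YYYYYYYY
YYYYYYYY
YYYYYYYY
YYYYYYYY
YYYYYYYY
YYYYYYYY
YYYYYYYY
After op 7 paint(4,1,B):
YYYYYYYY
YYYYYYYY
YYYYYYYY
YYYYYYYY
YBYYYYYY
YYYYYYYY
YYYYYYYY
YYYYYYYY
YYYYYYYY

Answer: YYYYYYYY
YYYYYYYY
YYYYYYYY
YYYYYYYY
YBYYYYYY
YYYYYYYY
YYYYYYYY
YYYYYYYY
YYYYYYYY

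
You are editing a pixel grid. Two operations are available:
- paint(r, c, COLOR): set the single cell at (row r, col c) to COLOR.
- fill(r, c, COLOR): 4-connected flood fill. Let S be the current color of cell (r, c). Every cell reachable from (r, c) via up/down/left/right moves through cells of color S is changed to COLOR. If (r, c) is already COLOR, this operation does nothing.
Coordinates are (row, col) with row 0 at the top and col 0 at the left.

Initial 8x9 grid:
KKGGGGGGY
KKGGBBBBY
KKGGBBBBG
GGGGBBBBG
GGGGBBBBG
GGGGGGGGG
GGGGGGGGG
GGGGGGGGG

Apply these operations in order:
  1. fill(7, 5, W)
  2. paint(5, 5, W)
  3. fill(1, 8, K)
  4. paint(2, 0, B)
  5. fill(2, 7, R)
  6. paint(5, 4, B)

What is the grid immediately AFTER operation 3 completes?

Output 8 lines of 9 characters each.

Answer: KKWWWWWWK
KKWWBBBBK
KKWWBBBBW
WWWWBBBBW
WWWWBBBBW
WWWWWWWWW
WWWWWWWWW
WWWWWWWWW

Derivation:
After op 1 fill(7,5,W) [48 cells changed]:
KKWWWWWWY
KKWWBBBBY
KKWWBBBBW
WWWWBBBBW
WWWWBBBBW
WWWWWWWWW
WWWWWWWWW
WWWWWWWWW
After op 2 paint(5,5,W):
KKWWWWWWY
KKWWBBBBY
KKWWBBBBW
WWWWBBBBW
WWWWBBBBW
WWWWWWWWW
WWWWWWWWW
WWWWWWWWW
After op 3 fill(1,8,K) [2 cells changed]:
KKWWWWWWK
KKWWBBBBK
KKWWBBBBW
WWWWBBBBW
WWWWBBBBW
WWWWWWWWW
WWWWWWWWW
WWWWWWWWW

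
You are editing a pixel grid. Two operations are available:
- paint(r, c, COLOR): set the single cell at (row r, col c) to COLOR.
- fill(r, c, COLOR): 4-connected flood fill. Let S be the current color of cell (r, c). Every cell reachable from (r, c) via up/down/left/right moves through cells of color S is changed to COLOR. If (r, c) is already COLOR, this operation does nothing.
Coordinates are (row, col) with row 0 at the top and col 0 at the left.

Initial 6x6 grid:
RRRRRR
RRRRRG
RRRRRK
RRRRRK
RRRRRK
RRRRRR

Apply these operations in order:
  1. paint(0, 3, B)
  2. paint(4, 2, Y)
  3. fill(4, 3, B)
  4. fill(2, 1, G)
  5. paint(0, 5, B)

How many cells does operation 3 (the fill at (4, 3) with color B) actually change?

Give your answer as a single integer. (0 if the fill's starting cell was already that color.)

Answer: 30

Derivation:
After op 1 paint(0,3,B):
RRRBRR
RRRRRG
RRRRRK
RRRRRK
RRRRRK
RRRRRR
After op 2 paint(4,2,Y):
RRRBRR
RRRRRG
RRRRRK
RRRRRK
RRYRRK
RRRRRR
After op 3 fill(4,3,B) [30 cells changed]:
BBBBBB
BBBBBG
BBBBBK
BBBBBK
BBYBBK
BBBBBB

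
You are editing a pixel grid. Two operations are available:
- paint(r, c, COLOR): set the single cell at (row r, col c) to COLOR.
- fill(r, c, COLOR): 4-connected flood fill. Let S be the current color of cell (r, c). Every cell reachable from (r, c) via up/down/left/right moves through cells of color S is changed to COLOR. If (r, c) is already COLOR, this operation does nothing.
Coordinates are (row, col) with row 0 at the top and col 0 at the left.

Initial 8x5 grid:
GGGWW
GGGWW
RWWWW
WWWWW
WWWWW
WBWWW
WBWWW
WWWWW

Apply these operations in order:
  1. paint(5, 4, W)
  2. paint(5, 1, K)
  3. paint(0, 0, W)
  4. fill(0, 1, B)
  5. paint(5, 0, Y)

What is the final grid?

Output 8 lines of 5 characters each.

Answer: WBBWW
BBBWW
RWWWW
WWWWW
WWWWW
YKWWW
WBWWW
WWWWW

Derivation:
After op 1 paint(5,4,W):
GGGWW
GGGWW
RWWWW
WWWWW
WWWWW
WBWWW
WBWWW
WWWWW
After op 2 paint(5,1,K):
GGGWW
GGGWW
RWWWW
WWWWW
WWWWW
WKWWW
WBWWW
WWWWW
After op 3 paint(0,0,W):
WGGWW
GGGWW
RWWWW
WWWWW
WWWWW
WKWWW
WBWWW
WWWWW
After op 4 fill(0,1,B) [5 cells changed]:
WBBWW
BBBWW
RWWWW
WWWWW
WWWWW
WKWWW
WBWWW
WWWWW
After op 5 paint(5,0,Y):
WBBWW
BBBWW
RWWWW
WWWWW
WWWWW
YKWWW
WBWWW
WWWWW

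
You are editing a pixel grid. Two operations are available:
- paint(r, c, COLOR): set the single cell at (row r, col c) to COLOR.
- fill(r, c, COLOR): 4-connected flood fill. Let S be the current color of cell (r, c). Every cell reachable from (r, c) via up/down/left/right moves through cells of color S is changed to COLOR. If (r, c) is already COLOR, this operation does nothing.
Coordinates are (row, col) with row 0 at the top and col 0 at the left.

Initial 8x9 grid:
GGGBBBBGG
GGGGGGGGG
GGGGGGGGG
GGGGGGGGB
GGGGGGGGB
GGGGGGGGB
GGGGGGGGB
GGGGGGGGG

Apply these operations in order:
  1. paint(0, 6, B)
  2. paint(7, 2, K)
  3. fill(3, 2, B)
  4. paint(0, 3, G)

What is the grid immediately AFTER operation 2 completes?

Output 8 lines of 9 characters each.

Answer: GGGBBBBGG
GGGGGGGGG
GGGGGGGGG
GGGGGGGGB
GGGGGGGGB
GGGGGGGGB
GGGGGGGGB
GGKGGGGGG

Derivation:
After op 1 paint(0,6,B):
GGGBBBBGG
GGGGGGGGG
GGGGGGGGG
GGGGGGGGB
GGGGGGGGB
GGGGGGGGB
GGGGGGGGB
GGGGGGGGG
After op 2 paint(7,2,K):
GGGBBBBGG
GGGGGGGGG
GGGGGGGGG
GGGGGGGGB
GGGGGGGGB
GGGGGGGGB
GGGGGGGGB
GGKGGGGGG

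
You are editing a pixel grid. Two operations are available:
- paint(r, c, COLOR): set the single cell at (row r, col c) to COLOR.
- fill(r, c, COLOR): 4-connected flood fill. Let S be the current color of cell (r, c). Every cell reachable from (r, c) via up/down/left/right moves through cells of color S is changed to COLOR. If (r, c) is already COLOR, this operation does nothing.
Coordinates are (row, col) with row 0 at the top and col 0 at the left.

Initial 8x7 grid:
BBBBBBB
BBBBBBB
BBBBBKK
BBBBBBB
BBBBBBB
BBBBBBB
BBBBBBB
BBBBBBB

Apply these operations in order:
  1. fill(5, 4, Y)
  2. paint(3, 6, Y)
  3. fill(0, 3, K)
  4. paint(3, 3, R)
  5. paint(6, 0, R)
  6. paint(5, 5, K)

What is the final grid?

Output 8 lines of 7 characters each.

After op 1 fill(5,4,Y) [54 cells changed]:
YYYYYYY
YYYYYYY
YYYYYKK
YYYYYYY
YYYYYYY
YYYYYYY
YYYYYYY
YYYYYYY
After op 2 paint(3,6,Y):
YYYYYYY
YYYYYYY
YYYYYKK
YYYYYYY
YYYYYYY
YYYYYYY
YYYYYYY
YYYYYYY
After op 3 fill(0,3,K) [54 cells changed]:
KKKKKKK
KKKKKKK
KKKKKKK
KKKKKKK
KKKKKKK
KKKKKKK
KKKKKKK
KKKKKKK
After op 4 paint(3,3,R):
KKKKKKK
KKKKKKK
KKKKKKK
KKKRKKK
KKKKKKK
KKKKKKK
KKKKKKK
KKKKKKK
After op 5 paint(6,0,R):
KKKKKKK
KKKKKKK
KKKKKKK
KKKRKKK
KKKKKKK
KKKKKKK
RKKKKKK
KKKKKKK
After op 6 paint(5,5,K):
KKKKKKK
KKKKKKK
KKKKKKK
KKKRKKK
KKKKKKK
KKKKKKK
RKKKKKK
KKKKKKK

Answer: KKKKKKK
KKKKKKK
KKKKKKK
KKKRKKK
KKKKKKK
KKKKKKK
RKKKKKK
KKKKKKK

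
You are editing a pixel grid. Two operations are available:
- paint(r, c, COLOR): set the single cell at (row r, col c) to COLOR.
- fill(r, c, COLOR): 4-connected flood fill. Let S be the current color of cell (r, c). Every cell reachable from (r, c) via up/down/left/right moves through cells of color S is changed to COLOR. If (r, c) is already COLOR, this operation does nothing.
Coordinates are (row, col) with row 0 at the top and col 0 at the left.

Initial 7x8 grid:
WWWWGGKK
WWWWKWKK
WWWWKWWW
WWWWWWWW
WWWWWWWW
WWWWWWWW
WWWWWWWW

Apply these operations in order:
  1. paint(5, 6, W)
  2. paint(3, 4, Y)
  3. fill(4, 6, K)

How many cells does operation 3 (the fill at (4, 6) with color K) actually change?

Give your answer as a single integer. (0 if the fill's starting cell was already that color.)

Answer: 47

Derivation:
After op 1 paint(5,6,W):
WWWWGGKK
WWWWKWKK
WWWWKWWW
WWWWWWWW
WWWWWWWW
WWWWWWWW
WWWWWWWW
After op 2 paint(3,4,Y):
WWWWGGKK
WWWWKWKK
WWWWKWWW
WWWWYWWW
WWWWWWWW
WWWWWWWW
WWWWWWWW
After op 3 fill(4,6,K) [47 cells changed]:
KKKKGGKK
KKKKKKKK
KKKKKKKK
KKKKYKKK
KKKKKKKK
KKKKKKKK
KKKKKKKK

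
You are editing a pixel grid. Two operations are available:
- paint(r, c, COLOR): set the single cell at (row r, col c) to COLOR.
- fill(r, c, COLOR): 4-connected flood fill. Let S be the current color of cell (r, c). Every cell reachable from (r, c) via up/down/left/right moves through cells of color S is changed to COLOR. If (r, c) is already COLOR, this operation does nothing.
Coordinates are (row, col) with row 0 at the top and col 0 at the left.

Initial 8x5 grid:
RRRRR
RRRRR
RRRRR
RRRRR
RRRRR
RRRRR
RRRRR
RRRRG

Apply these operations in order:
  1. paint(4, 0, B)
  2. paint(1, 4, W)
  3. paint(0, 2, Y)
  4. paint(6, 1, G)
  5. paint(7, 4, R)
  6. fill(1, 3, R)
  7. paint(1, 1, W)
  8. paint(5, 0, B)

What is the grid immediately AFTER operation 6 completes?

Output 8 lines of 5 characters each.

After op 1 paint(4,0,B):
RRRRR
RRRRR
RRRRR
RRRRR
BRRRR
RRRRR
RRRRR
RRRRG
After op 2 paint(1,4,W):
RRRRR
RRRRW
RRRRR
RRRRR
BRRRR
RRRRR
RRRRR
RRRRG
After op 3 paint(0,2,Y):
RRYRR
RRRRW
RRRRR
RRRRR
BRRRR
RRRRR
RRRRR
RRRRG
After op 4 paint(6,1,G):
RRYRR
RRRRW
RRRRR
RRRRR
BRRRR
RRRRR
RGRRR
RRRRG
After op 5 paint(7,4,R):
RRYRR
RRRRW
RRRRR
RRRRR
BRRRR
RRRRR
RGRRR
RRRRR
After op 6 fill(1,3,R) [0 cells changed]:
RRYRR
RRRRW
RRRRR
RRRRR
BRRRR
RRRRR
RGRRR
RRRRR

Answer: RRYRR
RRRRW
RRRRR
RRRRR
BRRRR
RRRRR
RGRRR
RRRRR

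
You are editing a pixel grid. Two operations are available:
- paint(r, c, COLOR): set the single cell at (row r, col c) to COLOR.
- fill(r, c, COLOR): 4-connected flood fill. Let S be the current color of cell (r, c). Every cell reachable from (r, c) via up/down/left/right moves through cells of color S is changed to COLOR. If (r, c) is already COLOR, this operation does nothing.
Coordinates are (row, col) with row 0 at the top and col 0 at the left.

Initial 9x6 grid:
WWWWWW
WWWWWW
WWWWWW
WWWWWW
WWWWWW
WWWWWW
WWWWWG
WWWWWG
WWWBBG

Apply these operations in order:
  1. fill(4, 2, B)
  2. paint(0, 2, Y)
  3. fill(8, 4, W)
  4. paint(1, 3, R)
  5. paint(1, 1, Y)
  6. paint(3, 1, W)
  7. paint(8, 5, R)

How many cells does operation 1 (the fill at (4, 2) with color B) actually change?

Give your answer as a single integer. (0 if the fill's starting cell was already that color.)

Answer: 49

Derivation:
After op 1 fill(4,2,B) [49 cells changed]:
BBBBBB
BBBBBB
BBBBBB
BBBBBB
BBBBBB
BBBBBB
BBBBBG
BBBBBG
BBBBBG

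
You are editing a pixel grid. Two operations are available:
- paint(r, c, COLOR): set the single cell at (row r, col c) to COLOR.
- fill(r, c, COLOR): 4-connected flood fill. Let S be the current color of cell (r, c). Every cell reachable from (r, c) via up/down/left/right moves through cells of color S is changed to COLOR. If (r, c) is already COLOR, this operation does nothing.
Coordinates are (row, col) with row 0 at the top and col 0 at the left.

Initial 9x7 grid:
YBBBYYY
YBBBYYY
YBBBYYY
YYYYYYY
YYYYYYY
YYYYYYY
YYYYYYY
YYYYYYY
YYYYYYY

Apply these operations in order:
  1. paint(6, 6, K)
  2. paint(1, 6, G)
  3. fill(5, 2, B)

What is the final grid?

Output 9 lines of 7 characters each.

Answer: BBBBBBB
BBBBBBG
BBBBBBB
BBBBBBB
BBBBBBB
BBBBBBB
BBBBBBK
BBBBBBB
BBBBBBB

Derivation:
After op 1 paint(6,6,K):
YBBBYYY
YBBBYYY
YBBBYYY
YYYYYYY
YYYYYYY
YYYYYYY
YYYYYYK
YYYYYYY
YYYYYYY
After op 2 paint(1,6,G):
YBBBYYY
YBBBYYG
YBBBYYY
YYYYYYY
YYYYYYY
YYYYYYY
YYYYYYK
YYYYYYY
YYYYYYY
After op 3 fill(5,2,B) [52 cells changed]:
BBBBBBB
BBBBBBG
BBBBBBB
BBBBBBB
BBBBBBB
BBBBBBB
BBBBBBK
BBBBBBB
BBBBBBB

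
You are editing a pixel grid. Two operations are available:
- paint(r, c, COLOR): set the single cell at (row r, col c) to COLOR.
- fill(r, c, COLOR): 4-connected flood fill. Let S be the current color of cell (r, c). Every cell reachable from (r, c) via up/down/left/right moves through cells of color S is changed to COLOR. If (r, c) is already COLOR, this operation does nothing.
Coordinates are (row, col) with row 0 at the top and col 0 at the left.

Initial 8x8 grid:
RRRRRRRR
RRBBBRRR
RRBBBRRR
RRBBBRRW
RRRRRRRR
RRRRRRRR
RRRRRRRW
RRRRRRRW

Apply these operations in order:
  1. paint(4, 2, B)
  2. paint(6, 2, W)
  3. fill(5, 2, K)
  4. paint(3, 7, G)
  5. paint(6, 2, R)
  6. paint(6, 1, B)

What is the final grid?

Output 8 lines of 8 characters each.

After op 1 paint(4,2,B):
RRRRRRRR
RRBBBRRR
RRBBBRRR
RRBBBRRW
RRBRRRRR
RRRRRRRR
RRRRRRRW
RRRRRRRW
After op 2 paint(6,2,W):
RRRRRRRR
RRBBBRRR
RRBBBRRR
RRBBBRRW
RRBRRRRR
RRRRRRRR
RRWRRRRW
RRRRRRRW
After op 3 fill(5,2,K) [50 cells changed]:
KKKKKKKK
KKBBBKKK
KKBBBKKK
KKBBBKKW
KKBKKKKK
KKKKKKKK
KKWKKKKW
KKKKKKKW
After op 4 paint(3,7,G):
KKKKKKKK
KKBBBKKK
KKBBBKKK
KKBBBKKG
KKBKKKKK
KKKKKKKK
KKWKKKKW
KKKKKKKW
After op 5 paint(6,2,R):
KKKKKKKK
KKBBBKKK
KKBBBKKK
KKBBBKKG
KKBKKKKK
KKKKKKKK
KKRKKKKW
KKKKKKKW
After op 6 paint(6,1,B):
KKKKKKKK
KKBBBKKK
KKBBBKKK
KKBBBKKG
KKBKKKKK
KKKKKKKK
KBRKKKKW
KKKKKKKW

Answer: KKKKKKKK
KKBBBKKK
KKBBBKKK
KKBBBKKG
KKBKKKKK
KKKKKKKK
KBRKKKKW
KKKKKKKW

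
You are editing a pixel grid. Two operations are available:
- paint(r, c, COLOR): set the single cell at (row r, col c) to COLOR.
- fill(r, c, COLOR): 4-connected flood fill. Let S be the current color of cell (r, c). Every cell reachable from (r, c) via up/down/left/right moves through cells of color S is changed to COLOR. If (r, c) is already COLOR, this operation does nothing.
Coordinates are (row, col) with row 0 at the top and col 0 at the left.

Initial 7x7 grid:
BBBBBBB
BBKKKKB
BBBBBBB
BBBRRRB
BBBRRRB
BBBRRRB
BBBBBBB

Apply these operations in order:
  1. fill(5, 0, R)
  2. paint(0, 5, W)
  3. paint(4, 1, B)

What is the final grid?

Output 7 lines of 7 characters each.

Answer: RRRRRWR
RRKKKKR
RRRRRRR
RRRRRRR
RBRRRRR
RRRRRRR
RRRRRRR

Derivation:
After op 1 fill(5,0,R) [36 cells changed]:
RRRRRRR
RRKKKKR
RRRRRRR
RRRRRRR
RRRRRRR
RRRRRRR
RRRRRRR
After op 2 paint(0,5,W):
RRRRRWR
RRKKKKR
RRRRRRR
RRRRRRR
RRRRRRR
RRRRRRR
RRRRRRR
After op 3 paint(4,1,B):
RRRRRWR
RRKKKKR
RRRRRRR
RRRRRRR
RBRRRRR
RRRRRRR
RRRRRRR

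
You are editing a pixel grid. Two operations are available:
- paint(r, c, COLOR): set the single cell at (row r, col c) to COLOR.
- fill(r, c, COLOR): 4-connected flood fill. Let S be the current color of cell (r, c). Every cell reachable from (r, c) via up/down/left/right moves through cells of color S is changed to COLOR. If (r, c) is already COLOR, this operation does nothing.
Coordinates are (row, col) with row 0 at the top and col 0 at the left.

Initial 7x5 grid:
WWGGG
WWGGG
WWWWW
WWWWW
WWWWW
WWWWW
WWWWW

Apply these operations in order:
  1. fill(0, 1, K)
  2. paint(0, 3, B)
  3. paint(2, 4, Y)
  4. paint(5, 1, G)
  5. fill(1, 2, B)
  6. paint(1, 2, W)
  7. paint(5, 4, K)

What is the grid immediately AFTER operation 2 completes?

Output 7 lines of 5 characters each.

Answer: KKGBG
KKGGG
KKKKK
KKKKK
KKKKK
KKKKK
KKKKK

Derivation:
After op 1 fill(0,1,K) [29 cells changed]:
KKGGG
KKGGG
KKKKK
KKKKK
KKKKK
KKKKK
KKKKK
After op 2 paint(0,3,B):
KKGBG
KKGGG
KKKKK
KKKKK
KKKKK
KKKKK
KKKKK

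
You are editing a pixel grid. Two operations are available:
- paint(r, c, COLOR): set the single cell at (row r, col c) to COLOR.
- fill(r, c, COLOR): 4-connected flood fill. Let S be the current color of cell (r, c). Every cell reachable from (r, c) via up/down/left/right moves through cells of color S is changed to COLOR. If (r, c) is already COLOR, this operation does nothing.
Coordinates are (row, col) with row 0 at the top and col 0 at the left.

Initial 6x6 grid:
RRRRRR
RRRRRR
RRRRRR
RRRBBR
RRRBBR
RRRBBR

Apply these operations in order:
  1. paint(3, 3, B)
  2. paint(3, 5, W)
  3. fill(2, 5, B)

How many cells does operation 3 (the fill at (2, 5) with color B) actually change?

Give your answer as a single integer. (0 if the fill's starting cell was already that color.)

Answer: 27

Derivation:
After op 1 paint(3,3,B):
RRRRRR
RRRRRR
RRRRRR
RRRBBR
RRRBBR
RRRBBR
After op 2 paint(3,5,W):
RRRRRR
RRRRRR
RRRRRR
RRRBBW
RRRBBR
RRRBBR
After op 3 fill(2,5,B) [27 cells changed]:
BBBBBB
BBBBBB
BBBBBB
BBBBBW
BBBBBR
BBBBBR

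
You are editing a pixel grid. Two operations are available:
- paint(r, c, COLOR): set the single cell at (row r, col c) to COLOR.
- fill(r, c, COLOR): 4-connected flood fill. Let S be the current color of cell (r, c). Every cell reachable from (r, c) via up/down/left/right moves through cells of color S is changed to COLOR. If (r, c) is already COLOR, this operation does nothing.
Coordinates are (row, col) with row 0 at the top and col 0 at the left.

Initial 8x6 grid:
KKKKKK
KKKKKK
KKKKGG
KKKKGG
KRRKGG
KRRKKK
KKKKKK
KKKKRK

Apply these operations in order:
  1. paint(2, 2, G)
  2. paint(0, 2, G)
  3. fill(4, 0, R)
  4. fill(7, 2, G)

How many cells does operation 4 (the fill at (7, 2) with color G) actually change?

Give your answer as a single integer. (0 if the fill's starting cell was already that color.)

After op 1 paint(2,2,G):
KKKKKK
KKKKKK
KKGKGG
KKKKGG
KRRKGG
KRRKKK
KKKKKK
KKKKRK
After op 2 paint(0,2,G):
KKGKKK
KKKKKK
KKGKGG
KKKKGG
KRRKGG
KRRKKK
KKKKKK
KKKKRK
After op 3 fill(4,0,R) [35 cells changed]:
RRGRRR
RRRRRR
RRGRGG
RRRRGG
RRRRGG
RRRRRR
RRRRRR
RRRRRR
After op 4 fill(7,2,G) [40 cells changed]:
GGGGGG
GGGGGG
GGGGGG
GGGGGG
GGGGGG
GGGGGG
GGGGGG
GGGGGG

Answer: 40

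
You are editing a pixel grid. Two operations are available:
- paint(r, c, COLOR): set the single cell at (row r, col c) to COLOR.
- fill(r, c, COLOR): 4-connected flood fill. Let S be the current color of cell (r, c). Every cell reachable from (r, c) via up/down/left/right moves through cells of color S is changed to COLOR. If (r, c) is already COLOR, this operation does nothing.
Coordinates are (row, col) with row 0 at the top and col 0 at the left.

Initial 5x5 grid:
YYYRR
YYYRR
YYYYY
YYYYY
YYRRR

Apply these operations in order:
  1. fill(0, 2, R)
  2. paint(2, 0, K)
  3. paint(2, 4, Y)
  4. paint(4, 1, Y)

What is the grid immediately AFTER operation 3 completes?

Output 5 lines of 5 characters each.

Answer: RRRRR
RRRRR
KRRRY
RRRRR
RRRRR

Derivation:
After op 1 fill(0,2,R) [18 cells changed]:
RRRRR
RRRRR
RRRRR
RRRRR
RRRRR
After op 2 paint(2,0,K):
RRRRR
RRRRR
KRRRR
RRRRR
RRRRR
After op 3 paint(2,4,Y):
RRRRR
RRRRR
KRRRY
RRRRR
RRRRR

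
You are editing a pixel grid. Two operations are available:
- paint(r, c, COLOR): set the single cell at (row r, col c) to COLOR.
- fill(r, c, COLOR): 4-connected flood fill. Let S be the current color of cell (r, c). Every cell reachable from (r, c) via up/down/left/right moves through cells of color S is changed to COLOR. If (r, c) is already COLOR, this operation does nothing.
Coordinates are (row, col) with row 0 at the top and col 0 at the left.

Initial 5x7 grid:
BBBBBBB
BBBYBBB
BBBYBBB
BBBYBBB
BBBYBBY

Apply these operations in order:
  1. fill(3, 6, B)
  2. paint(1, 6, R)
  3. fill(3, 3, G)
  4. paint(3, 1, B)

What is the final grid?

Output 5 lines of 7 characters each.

After op 1 fill(3,6,B) [0 cells changed]:
BBBBBBB
BBBYBBB
BBBYBBB
BBBYBBB
BBBYBBY
After op 2 paint(1,6,R):
BBBBBBB
BBBYBBR
BBBYBBB
BBBYBBB
BBBYBBY
After op 3 fill(3,3,G) [4 cells changed]:
BBBBBBB
BBBGBBR
BBBGBBB
BBBGBBB
BBBGBBY
After op 4 paint(3,1,B):
BBBBBBB
BBBGBBR
BBBGBBB
BBBGBBB
BBBGBBY

Answer: BBBBBBB
BBBGBBR
BBBGBBB
BBBGBBB
BBBGBBY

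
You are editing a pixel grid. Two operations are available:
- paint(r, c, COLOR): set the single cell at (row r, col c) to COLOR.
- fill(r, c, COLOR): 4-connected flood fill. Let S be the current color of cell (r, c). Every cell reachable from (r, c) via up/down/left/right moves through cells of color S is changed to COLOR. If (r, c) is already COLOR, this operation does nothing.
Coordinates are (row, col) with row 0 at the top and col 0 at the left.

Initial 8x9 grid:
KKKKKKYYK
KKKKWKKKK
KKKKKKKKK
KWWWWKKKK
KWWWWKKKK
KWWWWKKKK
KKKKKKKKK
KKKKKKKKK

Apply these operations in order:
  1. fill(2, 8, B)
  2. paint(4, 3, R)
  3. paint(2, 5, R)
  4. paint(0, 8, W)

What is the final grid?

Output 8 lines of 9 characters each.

After op 1 fill(2,8,B) [57 cells changed]:
BBBBBBYYB
BBBBWBBBB
BBBBBBBBB
BWWWWBBBB
BWWWWBBBB
BWWWWBBBB
BBBBBBBBB
BBBBBBBBB
After op 2 paint(4,3,R):
BBBBBBYYB
BBBBWBBBB
BBBBBBBBB
BWWWWBBBB
BWWRWBBBB
BWWWWBBBB
BBBBBBBBB
BBBBBBBBB
After op 3 paint(2,5,R):
BBBBBBYYB
BBBBWBBBB
BBBBBRBBB
BWWWWBBBB
BWWRWBBBB
BWWWWBBBB
BBBBBBBBB
BBBBBBBBB
After op 4 paint(0,8,W):
BBBBBBYYW
BBBBWBBBB
BBBBBRBBB
BWWWWBBBB
BWWRWBBBB
BWWWWBBBB
BBBBBBBBB
BBBBBBBBB

Answer: BBBBBBYYW
BBBBWBBBB
BBBBBRBBB
BWWWWBBBB
BWWRWBBBB
BWWWWBBBB
BBBBBBBBB
BBBBBBBBB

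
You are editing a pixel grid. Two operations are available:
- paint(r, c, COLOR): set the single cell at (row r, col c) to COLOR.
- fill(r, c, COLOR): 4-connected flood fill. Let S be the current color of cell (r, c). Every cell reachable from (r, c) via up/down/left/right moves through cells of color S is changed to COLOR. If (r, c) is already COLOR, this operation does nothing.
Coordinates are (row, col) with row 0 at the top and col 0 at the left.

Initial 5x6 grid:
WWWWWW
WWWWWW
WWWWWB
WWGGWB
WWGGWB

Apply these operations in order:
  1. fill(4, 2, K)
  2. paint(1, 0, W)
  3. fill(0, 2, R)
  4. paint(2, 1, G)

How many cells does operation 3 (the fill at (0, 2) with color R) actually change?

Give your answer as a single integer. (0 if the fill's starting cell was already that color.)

Answer: 23

Derivation:
After op 1 fill(4,2,K) [4 cells changed]:
WWWWWW
WWWWWW
WWWWWB
WWKKWB
WWKKWB
After op 2 paint(1,0,W):
WWWWWW
WWWWWW
WWWWWB
WWKKWB
WWKKWB
After op 3 fill(0,2,R) [23 cells changed]:
RRRRRR
RRRRRR
RRRRRB
RRKKRB
RRKKRB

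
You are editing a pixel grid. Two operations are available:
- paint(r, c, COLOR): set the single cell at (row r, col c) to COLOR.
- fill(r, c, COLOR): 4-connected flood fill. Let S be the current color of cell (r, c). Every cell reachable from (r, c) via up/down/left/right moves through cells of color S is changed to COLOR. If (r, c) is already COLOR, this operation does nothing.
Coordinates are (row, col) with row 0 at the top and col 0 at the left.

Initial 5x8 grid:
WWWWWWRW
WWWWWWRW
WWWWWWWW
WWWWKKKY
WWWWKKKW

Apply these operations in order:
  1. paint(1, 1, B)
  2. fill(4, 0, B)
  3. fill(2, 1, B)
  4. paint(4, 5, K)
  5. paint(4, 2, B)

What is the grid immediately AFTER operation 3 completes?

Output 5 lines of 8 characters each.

After op 1 paint(1,1,B):
WWWWWWRW
WBWWWWRW
WWWWWWWW
WWWWKKKY
WWWWKKKW
After op 2 fill(4,0,B) [29 cells changed]:
BBBBBBRB
BBBBBBRB
BBBBBBBB
BBBBKKKY
BBBBKKKW
After op 3 fill(2,1,B) [0 cells changed]:
BBBBBBRB
BBBBBBRB
BBBBBBBB
BBBBKKKY
BBBBKKKW

Answer: BBBBBBRB
BBBBBBRB
BBBBBBBB
BBBBKKKY
BBBBKKKW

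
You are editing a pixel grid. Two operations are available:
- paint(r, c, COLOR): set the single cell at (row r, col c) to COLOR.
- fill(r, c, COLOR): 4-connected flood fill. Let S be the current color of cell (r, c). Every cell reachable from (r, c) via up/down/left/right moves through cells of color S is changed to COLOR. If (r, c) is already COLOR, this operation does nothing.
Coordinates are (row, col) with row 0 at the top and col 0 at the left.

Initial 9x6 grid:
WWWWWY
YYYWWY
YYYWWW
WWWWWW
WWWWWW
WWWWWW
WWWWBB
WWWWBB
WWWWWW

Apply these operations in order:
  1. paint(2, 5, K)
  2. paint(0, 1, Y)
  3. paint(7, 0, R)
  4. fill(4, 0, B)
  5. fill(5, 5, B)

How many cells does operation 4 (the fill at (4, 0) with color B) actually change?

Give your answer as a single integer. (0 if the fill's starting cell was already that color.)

After op 1 paint(2,5,K):
WWWWWY
YYYWWY
YYYWWK
WWWWWW
WWWWWW
WWWWWW
WWWWBB
WWWWBB
WWWWWW
After op 2 paint(0,1,Y):
WYWWWY
YYYWWY
YYYWWK
WWWWWW
WWWWWW
WWWWWW
WWWWBB
WWWWBB
WWWWWW
After op 3 paint(7,0,R):
WYWWWY
YYYWWY
YYYWWK
WWWWWW
WWWWWW
WWWWWW
WWWWBB
RWWWBB
WWWWWW
After op 4 fill(4,0,B) [38 cells changed]:
WYBBBY
YYYBBY
YYYBBK
BBBBBB
BBBBBB
BBBBBB
BBBBBB
RBBBBB
BBBBBB

Answer: 38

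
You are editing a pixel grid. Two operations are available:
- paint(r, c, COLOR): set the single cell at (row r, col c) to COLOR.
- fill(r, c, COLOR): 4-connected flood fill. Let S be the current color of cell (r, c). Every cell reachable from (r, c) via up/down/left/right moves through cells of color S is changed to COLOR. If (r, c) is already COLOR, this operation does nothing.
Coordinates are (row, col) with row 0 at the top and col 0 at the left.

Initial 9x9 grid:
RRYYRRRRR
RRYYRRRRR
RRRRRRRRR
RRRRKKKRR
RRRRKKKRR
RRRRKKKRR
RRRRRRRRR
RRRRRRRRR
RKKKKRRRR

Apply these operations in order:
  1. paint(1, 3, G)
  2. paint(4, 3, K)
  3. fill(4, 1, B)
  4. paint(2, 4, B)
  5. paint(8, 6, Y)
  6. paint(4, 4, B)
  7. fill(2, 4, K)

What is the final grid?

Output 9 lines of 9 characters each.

After op 1 paint(1,3,G):
RRYYRRRRR
RRYGRRRRR
RRRRRRRRR
RRRRKKKRR
RRRRKKKRR
RRRRKKKRR
RRRRRRRRR
RRRRRRRRR
RKKKKRRRR
After op 2 paint(4,3,K):
RRYYRRRRR
RRYGRRRRR
RRRRRRRRR
RRRRKKKRR
RRRKKKKRR
RRRRKKKRR
RRRRRRRRR
RRRRRRRRR
RKKKKRRRR
After op 3 fill(4,1,B) [63 cells changed]:
BBYYBBBBB
BBYGBBBBB
BBBBBBBBB
BBBBKKKBB
BBBKKKKBB
BBBBKKKBB
BBBBBBBBB
BBBBBBBBB
BKKKKBBBB
After op 4 paint(2,4,B):
BBYYBBBBB
BBYGBBBBB
BBBBBBBBB
BBBBKKKBB
BBBKKKKBB
BBBBKKKBB
BBBBBBBBB
BBBBBBBBB
BKKKKBBBB
After op 5 paint(8,6,Y):
BBYYBBBBB
BBYGBBBBB
BBBBBBBBB
BBBBKKKBB
BBBKKKKBB
BBBBKKKBB
BBBBBBBBB
BBBBBBBBB
BKKKKBYBB
After op 6 paint(4,4,B):
BBYYBBBBB
BBYGBBBBB
BBBBBBBBB
BBBBKKKBB
BBBKBKKBB
BBBBKKKBB
BBBBBBBBB
BBBBBBBBB
BKKKKBYBB
After op 7 fill(2,4,K) [62 cells changed]:
KKYYKKKKK
KKYGKKKKK
KKKKKKKKK
KKKKKKKKK
KKKKBKKKK
KKKKKKKKK
KKKKKKKKK
KKKKKKKKK
KKKKKKYKK

Answer: KKYYKKKKK
KKYGKKKKK
KKKKKKKKK
KKKKKKKKK
KKKKBKKKK
KKKKKKKKK
KKKKKKKKK
KKKKKKKKK
KKKKKKYKK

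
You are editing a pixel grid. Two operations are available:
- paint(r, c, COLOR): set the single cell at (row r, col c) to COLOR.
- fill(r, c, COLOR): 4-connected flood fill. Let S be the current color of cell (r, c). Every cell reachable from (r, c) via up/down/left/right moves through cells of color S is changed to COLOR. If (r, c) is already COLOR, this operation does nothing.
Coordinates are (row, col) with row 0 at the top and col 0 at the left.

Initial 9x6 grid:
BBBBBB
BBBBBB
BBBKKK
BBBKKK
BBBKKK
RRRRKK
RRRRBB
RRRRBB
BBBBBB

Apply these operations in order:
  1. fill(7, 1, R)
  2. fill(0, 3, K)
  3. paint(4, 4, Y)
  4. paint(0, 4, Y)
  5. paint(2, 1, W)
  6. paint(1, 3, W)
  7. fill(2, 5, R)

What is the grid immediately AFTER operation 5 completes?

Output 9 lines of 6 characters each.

After op 1 fill(7,1,R) [0 cells changed]:
BBBBBB
BBBBBB
BBBKKK
BBBKKK
BBBKKK
RRRRKK
RRRRBB
RRRRBB
BBBBBB
After op 2 fill(0,3,K) [21 cells changed]:
KKKKKK
KKKKKK
KKKKKK
KKKKKK
KKKKKK
RRRRKK
RRRRBB
RRRRBB
BBBBBB
After op 3 paint(4,4,Y):
KKKKKK
KKKKKK
KKKKKK
KKKKKK
KKKKYK
RRRRKK
RRRRBB
RRRRBB
BBBBBB
After op 4 paint(0,4,Y):
KKKKYK
KKKKKK
KKKKKK
KKKKKK
KKKKYK
RRRRKK
RRRRBB
RRRRBB
BBBBBB
After op 5 paint(2,1,W):
KKKKYK
KKKKKK
KWKKKK
KKKKKK
KKKKYK
RRRRKK
RRRRBB
RRRRBB
BBBBBB

Answer: KKKKYK
KKKKKK
KWKKKK
KKKKKK
KKKKYK
RRRRKK
RRRRBB
RRRRBB
BBBBBB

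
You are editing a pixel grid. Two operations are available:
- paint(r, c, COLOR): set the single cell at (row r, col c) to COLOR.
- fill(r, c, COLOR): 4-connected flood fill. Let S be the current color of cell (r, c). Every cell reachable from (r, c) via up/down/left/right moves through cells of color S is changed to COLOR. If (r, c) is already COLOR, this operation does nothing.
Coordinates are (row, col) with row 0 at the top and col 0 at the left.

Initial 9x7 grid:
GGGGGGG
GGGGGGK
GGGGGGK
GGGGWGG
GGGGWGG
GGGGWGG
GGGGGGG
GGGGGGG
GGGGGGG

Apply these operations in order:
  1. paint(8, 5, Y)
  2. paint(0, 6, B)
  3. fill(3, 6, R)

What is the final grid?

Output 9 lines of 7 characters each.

Answer: RRRRRRB
RRRRRRK
RRRRRRK
RRRRWRR
RRRRWRR
RRRRWRR
RRRRRRR
RRRRRRR
RRRRRYR

Derivation:
After op 1 paint(8,5,Y):
GGGGGGG
GGGGGGK
GGGGGGK
GGGGWGG
GGGGWGG
GGGGWGG
GGGGGGG
GGGGGGG
GGGGGYG
After op 2 paint(0,6,B):
GGGGGGB
GGGGGGK
GGGGGGK
GGGGWGG
GGGGWGG
GGGGWGG
GGGGGGG
GGGGGGG
GGGGGYG
After op 3 fill(3,6,R) [56 cells changed]:
RRRRRRB
RRRRRRK
RRRRRRK
RRRRWRR
RRRRWRR
RRRRWRR
RRRRRRR
RRRRRRR
RRRRRYR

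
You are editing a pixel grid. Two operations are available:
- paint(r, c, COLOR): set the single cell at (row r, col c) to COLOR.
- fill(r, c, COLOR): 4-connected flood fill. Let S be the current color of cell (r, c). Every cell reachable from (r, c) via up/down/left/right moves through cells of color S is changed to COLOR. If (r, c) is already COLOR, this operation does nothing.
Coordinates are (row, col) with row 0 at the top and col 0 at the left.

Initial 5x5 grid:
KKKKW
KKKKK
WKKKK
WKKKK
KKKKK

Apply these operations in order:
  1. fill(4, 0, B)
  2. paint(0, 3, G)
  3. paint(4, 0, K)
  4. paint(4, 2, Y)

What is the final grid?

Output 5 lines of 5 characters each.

Answer: BBBGW
BBBBB
WBBBB
WBBBB
KBYBB

Derivation:
After op 1 fill(4,0,B) [22 cells changed]:
BBBBW
BBBBB
WBBBB
WBBBB
BBBBB
After op 2 paint(0,3,G):
BBBGW
BBBBB
WBBBB
WBBBB
BBBBB
After op 3 paint(4,0,K):
BBBGW
BBBBB
WBBBB
WBBBB
KBBBB
After op 4 paint(4,2,Y):
BBBGW
BBBBB
WBBBB
WBBBB
KBYBB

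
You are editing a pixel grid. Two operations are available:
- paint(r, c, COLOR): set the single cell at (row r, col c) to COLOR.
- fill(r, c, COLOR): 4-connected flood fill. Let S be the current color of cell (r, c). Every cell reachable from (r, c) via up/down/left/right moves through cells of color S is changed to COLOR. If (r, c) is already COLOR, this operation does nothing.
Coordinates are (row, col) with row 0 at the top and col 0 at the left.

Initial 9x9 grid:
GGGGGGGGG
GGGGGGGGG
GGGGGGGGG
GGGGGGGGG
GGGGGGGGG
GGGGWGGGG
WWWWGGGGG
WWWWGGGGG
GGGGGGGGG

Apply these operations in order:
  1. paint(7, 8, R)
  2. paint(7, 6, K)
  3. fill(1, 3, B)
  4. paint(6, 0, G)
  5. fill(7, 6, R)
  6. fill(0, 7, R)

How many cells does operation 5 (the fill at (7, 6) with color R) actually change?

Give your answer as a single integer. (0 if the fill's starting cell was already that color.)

After op 1 paint(7,8,R):
GGGGGGGGG
GGGGGGGGG
GGGGGGGGG
GGGGGGGGG
GGGGGGGGG
GGGGWGGGG
WWWWGGGGG
WWWWGGGGR
GGGGGGGGG
After op 2 paint(7,6,K):
GGGGGGGGG
GGGGGGGGG
GGGGGGGGG
GGGGGGGGG
GGGGGGGGG
GGGGWGGGG
WWWWGGGGG
WWWWGGKGR
GGGGGGGGG
After op 3 fill(1,3,B) [70 cells changed]:
BBBBBBBBB
BBBBBBBBB
BBBBBBBBB
BBBBBBBBB
BBBBBBBBB
BBBBWBBBB
WWWWBBBBB
WWWWBBKBR
BBBBBBBBB
After op 4 paint(6,0,G):
BBBBBBBBB
BBBBBBBBB
BBBBBBBBB
BBBBBBBBB
BBBBBBBBB
BBBBWBBBB
GWWWBBBBB
WWWWBBKBR
BBBBBBBBB
After op 5 fill(7,6,R) [1 cells changed]:
BBBBBBBBB
BBBBBBBBB
BBBBBBBBB
BBBBBBBBB
BBBBBBBBB
BBBBWBBBB
GWWWBBBBB
WWWWBBRBR
BBBBBBBBB

Answer: 1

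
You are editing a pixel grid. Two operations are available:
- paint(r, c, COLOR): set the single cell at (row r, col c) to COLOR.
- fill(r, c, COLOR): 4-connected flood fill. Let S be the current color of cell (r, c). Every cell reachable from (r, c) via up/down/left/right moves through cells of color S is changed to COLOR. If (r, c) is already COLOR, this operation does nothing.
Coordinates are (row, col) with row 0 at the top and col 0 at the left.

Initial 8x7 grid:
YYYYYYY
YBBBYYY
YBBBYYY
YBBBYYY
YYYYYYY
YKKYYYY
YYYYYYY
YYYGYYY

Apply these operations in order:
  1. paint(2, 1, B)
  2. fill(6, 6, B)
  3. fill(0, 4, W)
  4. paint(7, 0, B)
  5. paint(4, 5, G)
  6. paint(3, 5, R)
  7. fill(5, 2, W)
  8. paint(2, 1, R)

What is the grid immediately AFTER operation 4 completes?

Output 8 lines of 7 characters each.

After op 1 paint(2,1,B):
YYYYYYY
YBBBYYY
YBBBYYY
YBBBYYY
YYYYYYY
YKKYYYY
YYYYYYY
YYYGYYY
After op 2 fill(6,6,B) [44 cells changed]:
BBBBBBB
BBBBBBB
BBBBBBB
BBBBBBB
BBBBBBB
BKKBBBB
BBBBBBB
BBBGBBB
After op 3 fill(0,4,W) [53 cells changed]:
WWWWWWW
WWWWWWW
WWWWWWW
WWWWWWW
WWWWWWW
WKKWWWW
WWWWWWW
WWWGWWW
After op 4 paint(7,0,B):
WWWWWWW
WWWWWWW
WWWWWWW
WWWWWWW
WWWWWWW
WKKWWWW
WWWWWWW
BWWGWWW

Answer: WWWWWWW
WWWWWWW
WWWWWWW
WWWWWWW
WWWWWWW
WKKWWWW
WWWWWWW
BWWGWWW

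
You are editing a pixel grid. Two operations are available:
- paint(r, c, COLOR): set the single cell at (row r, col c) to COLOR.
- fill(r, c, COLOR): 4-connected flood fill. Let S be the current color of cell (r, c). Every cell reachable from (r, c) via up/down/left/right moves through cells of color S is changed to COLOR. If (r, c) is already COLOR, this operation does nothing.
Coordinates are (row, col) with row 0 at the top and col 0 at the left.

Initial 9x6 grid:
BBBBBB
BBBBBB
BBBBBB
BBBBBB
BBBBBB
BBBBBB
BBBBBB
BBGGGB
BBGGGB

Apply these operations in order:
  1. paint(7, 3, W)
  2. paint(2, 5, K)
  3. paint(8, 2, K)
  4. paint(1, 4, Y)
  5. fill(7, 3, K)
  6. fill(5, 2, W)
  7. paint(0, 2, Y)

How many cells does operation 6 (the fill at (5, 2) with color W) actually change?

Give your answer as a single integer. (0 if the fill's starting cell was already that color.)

After op 1 paint(7,3,W):
BBBBBB
BBBBBB
BBBBBB
BBBBBB
BBBBBB
BBBBBB
BBBBBB
BBGWGB
BBGGGB
After op 2 paint(2,5,K):
BBBBBB
BBBBBB
BBBBBK
BBBBBB
BBBBBB
BBBBBB
BBBBBB
BBGWGB
BBGGGB
After op 3 paint(8,2,K):
BBBBBB
BBBBBB
BBBBBK
BBBBBB
BBBBBB
BBBBBB
BBBBBB
BBGWGB
BBKGGB
After op 4 paint(1,4,Y):
BBBBBB
BBBBYB
BBBBBK
BBBBBB
BBBBBB
BBBBBB
BBBBBB
BBGWGB
BBKGGB
After op 5 fill(7,3,K) [1 cells changed]:
BBBBBB
BBBBYB
BBBBBK
BBBBBB
BBBBBB
BBBBBB
BBBBBB
BBGKGB
BBKGGB
After op 6 fill(5,2,W) [46 cells changed]:
WWWWWW
WWWWYW
WWWWWK
WWWWWW
WWWWWW
WWWWWW
WWWWWW
WWGKGW
WWKGGW

Answer: 46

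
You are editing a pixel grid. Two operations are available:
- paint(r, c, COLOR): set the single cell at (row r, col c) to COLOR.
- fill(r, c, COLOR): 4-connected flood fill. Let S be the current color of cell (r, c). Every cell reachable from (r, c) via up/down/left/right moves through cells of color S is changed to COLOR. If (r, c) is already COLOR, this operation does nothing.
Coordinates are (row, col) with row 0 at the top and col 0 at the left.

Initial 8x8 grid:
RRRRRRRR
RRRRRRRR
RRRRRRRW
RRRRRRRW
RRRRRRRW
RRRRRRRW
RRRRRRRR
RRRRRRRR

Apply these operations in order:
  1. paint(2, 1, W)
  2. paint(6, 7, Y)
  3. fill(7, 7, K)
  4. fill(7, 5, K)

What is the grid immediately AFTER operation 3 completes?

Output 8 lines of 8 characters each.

Answer: KKKKKKKK
KKKKKKKK
KWKKKKKW
KKKKKKKW
KKKKKKKW
KKKKKKKW
KKKKKKKY
KKKKKKKK

Derivation:
After op 1 paint(2,1,W):
RRRRRRRR
RRRRRRRR
RWRRRRRW
RRRRRRRW
RRRRRRRW
RRRRRRRW
RRRRRRRR
RRRRRRRR
After op 2 paint(6,7,Y):
RRRRRRRR
RRRRRRRR
RWRRRRRW
RRRRRRRW
RRRRRRRW
RRRRRRRW
RRRRRRRY
RRRRRRRR
After op 3 fill(7,7,K) [58 cells changed]:
KKKKKKKK
KKKKKKKK
KWKKKKKW
KKKKKKKW
KKKKKKKW
KKKKKKKW
KKKKKKKY
KKKKKKKK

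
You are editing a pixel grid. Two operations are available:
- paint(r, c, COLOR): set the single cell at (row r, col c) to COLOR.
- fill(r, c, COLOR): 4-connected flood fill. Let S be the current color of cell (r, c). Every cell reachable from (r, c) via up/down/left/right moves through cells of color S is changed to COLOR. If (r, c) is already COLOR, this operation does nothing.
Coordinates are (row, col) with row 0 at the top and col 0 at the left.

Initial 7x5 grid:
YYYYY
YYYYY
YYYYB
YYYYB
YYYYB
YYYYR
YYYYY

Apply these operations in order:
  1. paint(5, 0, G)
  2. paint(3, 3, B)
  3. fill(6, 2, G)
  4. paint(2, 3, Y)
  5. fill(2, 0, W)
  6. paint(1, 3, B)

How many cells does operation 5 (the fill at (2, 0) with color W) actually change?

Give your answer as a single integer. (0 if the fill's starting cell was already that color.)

Answer: 29

Derivation:
After op 1 paint(5,0,G):
YYYYY
YYYYY
YYYYB
YYYYB
YYYYB
GYYYR
YYYYY
After op 2 paint(3,3,B):
YYYYY
YYYYY
YYYYB
YYYBB
YYYYB
GYYYR
YYYYY
After op 3 fill(6,2,G) [29 cells changed]:
GGGGG
GGGGG
GGGGB
GGGBB
GGGGB
GGGGR
GGGGG
After op 4 paint(2,3,Y):
GGGGG
GGGGG
GGGYB
GGGBB
GGGGB
GGGGR
GGGGG
After op 5 fill(2,0,W) [29 cells changed]:
WWWWW
WWWWW
WWWYB
WWWBB
WWWWB
WWWWR
WWWWW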